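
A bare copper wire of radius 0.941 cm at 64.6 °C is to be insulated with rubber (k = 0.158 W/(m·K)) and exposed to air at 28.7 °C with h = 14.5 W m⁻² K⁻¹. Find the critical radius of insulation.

r_cr = 1.09 cm

For a cylinder, r_cr = k_ins/h = 0.158/14.5 = 0.0109 m = 1.09 cm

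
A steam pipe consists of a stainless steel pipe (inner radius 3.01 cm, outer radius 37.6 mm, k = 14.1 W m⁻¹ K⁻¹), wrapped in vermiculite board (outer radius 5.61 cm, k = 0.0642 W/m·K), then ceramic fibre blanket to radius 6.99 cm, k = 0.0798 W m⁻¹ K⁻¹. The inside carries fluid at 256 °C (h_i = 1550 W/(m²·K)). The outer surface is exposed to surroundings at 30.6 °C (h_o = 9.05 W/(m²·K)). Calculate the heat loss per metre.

Q' = 134 W/m

Treat each layer as a resistance in series:
  R'_conv,in = 1/(2πr h) = 1/(2π·0.0301·1550) = 0.003411 m·K/W
  R'_stainless steel = ln(0.0376/0.0301)/(2πk) = 0.2225/(2π·14.1) = 0.002511 m·K/W
  R'_vermiculite board = ln(0.0561/0.0376)/(2πk) = 0.4001/(2π·0.0642) = 0.9919 m·K/W
  R'_ceramic fibre blanket = ln(0.0699/0.0561)/(2πk) = 0.2199/(2π·0.0798) = 0.4386 m·K/W
  R'_conv,out = 1/(2πr h) = 1/(2π·0.0699·9.05) = 0.2516 m·K/W
ΣR = 0.003411 + 0.002511 + 0.9919 + 0.4386 + 0.2516 = 1.688 m·K/W
Q' = ΔT/ΣR = (256 °C − 30.6 °C)/1.688 = 134 W/m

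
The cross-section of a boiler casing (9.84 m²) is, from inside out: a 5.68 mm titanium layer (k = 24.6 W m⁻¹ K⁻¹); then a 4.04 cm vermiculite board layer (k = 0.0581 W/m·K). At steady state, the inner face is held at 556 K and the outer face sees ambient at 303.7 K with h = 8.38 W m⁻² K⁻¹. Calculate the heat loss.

Treat each layer as a resistance in series:
  R_titanium = L/(kA) = 0.00568/(24.6·9.84) = 2.346×10^-5 K/W
  R_vermiculite board = L/(kA) = 0.0404/(0.0581·9.84) = 0.07067 K/W
  R_conv,out = 1/(hA) = 1/(8.38·9.84) = 0.01213 K/W
ΣR = 2.346×10^-5 + 0.07067 + 0.01213 = 0.08282 K/W
Q = ΔT/ΣR = (556 K − 303.7 K)/0.08282 = 3050 W

Q = 3.05 kW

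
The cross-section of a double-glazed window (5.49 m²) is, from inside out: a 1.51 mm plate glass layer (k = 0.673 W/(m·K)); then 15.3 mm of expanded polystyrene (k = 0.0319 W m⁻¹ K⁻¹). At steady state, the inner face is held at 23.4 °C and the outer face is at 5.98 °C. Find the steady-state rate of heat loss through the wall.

Q = 198 W

Series thermal resistances, inner to outer:
  R_plate glass = L/(kA) = 0.00151/(0.673·5.49) = 4.087×10^-4 K/W
  R_expanded polystyrene = L/(kA) = 0.0153/(0.0319·5.49) = 0.08736 K/W
ΣR = 4.087×10^-4 + 0.08736 = 0.08777 K/W
Q = ΔT/ΣR = (23.4 °C − 5.98 °C)/0.08777 = 198 W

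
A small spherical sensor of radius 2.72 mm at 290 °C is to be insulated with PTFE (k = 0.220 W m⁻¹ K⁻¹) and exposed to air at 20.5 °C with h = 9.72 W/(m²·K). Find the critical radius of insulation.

r_cr = 4.53 cm

For a sphere, r_cr = 2k_ins/h = 2·0.220/9.72 = 0.0453 m = 4.53 cm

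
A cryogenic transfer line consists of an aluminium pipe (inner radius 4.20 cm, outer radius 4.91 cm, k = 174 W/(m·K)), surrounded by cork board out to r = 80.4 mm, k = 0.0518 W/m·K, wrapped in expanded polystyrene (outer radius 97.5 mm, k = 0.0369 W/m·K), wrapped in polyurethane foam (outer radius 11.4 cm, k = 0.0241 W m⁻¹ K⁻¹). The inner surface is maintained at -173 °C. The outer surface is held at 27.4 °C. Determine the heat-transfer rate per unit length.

Q' = 59.3 W/m

Series thermal resistances, inner to outer:
  R'_aluminium = ln(0.0491/0.0420)/(2πk) = 0.1562/(2π·174) = 1.429×10^-4 m·K/W
  R'_cork board = ln(0.0804/0.0491)/(2πk) = 0.4932/(2π·0.0518) = 1.515 m·K/W
  R'_expanded polystyrene = ln(0.0975/0.0804)/(2πk) = 0.1928/(2π·0.0369) = 0.8317 m·K/W
  R'_polyurethane foam = ln(0.114/0.0975)/(2πk) = 0.1563/(2π·0.0241) = 1.032 m·K/W
ΣR = 1.429×10^-4 + 1.515 + 0.8317 + 1.032 = 3.379 m·K/W
Q' = ΔT/ΣR = (-173 °C − 27.4 °C)/3.379 = -59.3 W/m
(Negative Q' ⇒ heat flows inward; heat gain = 59.3 W/m.)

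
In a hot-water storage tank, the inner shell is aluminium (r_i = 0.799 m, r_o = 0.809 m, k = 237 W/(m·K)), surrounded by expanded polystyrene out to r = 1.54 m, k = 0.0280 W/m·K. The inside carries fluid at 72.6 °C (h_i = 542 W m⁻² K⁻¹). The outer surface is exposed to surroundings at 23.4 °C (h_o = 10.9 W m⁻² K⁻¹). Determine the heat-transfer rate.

Q = 29.4 W

Resistance network (inner→outer):
  R_conv,in = 1/(4πr²h) = 1/(4π·0.799²·542) = 2.300×10^-4 K/W
  R_aluminium = (1/0.799 − 1/0.809)/(4πk) = 0.01547/(4π·237) = 5.195×10^-6 K/W
  R_expanded polystyrene = (1/0.809 − 1/1.54)/(4πk) = 0.5867/(4π·0.0280) = 1.668 K/W
  R_conv,out = 1/(4πr²h) = 1/(4π·1.54²·10.9) = 0.003078 K/W
ΣR = 2.300×10^-4 + 5.195×10^-6 + 1.668 + 0.003078 = 1.671 K/W
Q = ΔT/ΣR = (72.6 °C − 23.4 °C)/1.671 = 29.4 W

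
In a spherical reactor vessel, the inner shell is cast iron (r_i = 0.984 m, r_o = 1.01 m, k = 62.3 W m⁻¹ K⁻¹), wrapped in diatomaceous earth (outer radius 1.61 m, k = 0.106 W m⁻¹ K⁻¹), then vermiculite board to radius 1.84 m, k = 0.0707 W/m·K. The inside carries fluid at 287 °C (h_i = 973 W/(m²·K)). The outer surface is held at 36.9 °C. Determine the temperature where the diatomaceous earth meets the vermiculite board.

Treat each layer as a resistance in series:
  R_conv,in = 1/(4πr²h) = 1/(4π·0.984²·973) = 8.447×10^-5 K/W
  R_cast iron = (1/0.984 − 1/1.01)/(4πk) = 0.02616/(4π·62.3) = 3.342×10^-5 K/W
  R_diatomaceous earth = (1/1.01 − 1/1.61)/(4πk) = 0.3690/(4π·0.106) = 0.2770 K/W
  R_vermiculite board = (1/1.61 − 1/1.84)/(4πk) = 0.07764/(4π·0.0707) = 0.08739 K/W
ΣR = 8.447×10^-5 + 3.342×10^-5 + 0.2770 + 0.08739 = 0.3645 K/W
Q = ΔT/ΣR = (287 °C − 36.9 °C)/0.3645 = 686.1 W
From the inner boundary to the diatomaceous earth/vermiculite board interface, ΣR_partial = 0.2771 K/W.
T_interface = T_in − Q·ΣR_partial = 287 °C − (686.1)(0.2771) = 96.9 °C

T = 96.9 °C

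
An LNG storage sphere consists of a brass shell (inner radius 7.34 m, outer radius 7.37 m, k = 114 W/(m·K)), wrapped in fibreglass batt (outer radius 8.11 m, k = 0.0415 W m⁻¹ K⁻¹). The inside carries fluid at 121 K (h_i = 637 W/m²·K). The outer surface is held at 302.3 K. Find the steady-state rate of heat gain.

Treat each layer as a resistance in series:
  R_conv,in = 1/(4πr²h) = 1/(4π·7.34²·637) = 2.319×10^-6 K/W
  R_brass = (1/7.34 − 1/7.37)/(4πk) = 5.546×10^-4/(4π·114) = 3.871×10^-7 K/W
  R_fibreglass batt = (1/7.37 − 1/8.11)/(4πk) = 0.01238/(4π·0.0415) = 0.02374 K/W
ΣR = 2.319×10^-6 + 3.871×10^-7 + 0.02374 = 0.02374 K/W
Q = ΔT/ΣR = (121 K − 302.3 K)/0.02374 = -7640 W
(Negative Q ⇒ heat flows inward; heat gain = 7640 W.)

Q = 7.64 kW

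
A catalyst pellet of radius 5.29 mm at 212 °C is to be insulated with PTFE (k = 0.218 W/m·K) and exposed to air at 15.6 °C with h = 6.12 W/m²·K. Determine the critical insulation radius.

r_cr = 7.12 cm

For a sphere, r_cr = 2k_ins/h = 2·0.218/6.12 = 0.0712 m = 7.12 cm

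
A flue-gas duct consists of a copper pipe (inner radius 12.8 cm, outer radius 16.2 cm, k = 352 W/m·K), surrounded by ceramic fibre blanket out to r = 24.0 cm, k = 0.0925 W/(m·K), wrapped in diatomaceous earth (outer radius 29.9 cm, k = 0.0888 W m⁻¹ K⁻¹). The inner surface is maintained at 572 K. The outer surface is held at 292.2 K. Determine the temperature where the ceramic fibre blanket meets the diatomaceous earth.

Series thermal resistances, inner to outer:
  R'_copper = ln(0.162/0.128)/(2πk) = 0.2356/(2π·352) = 1.065×10^-4 m·K/W
  R'_ceramic fibre blanket = ln(0.240/0.162)/(2πk) = 0.3930/(2π·0.0925) = 0.6763 m·K/W
  R'_diatomaceous earth = ln(0.299/0.240)/(2πk) = 0.2198/(2π·0.0888) = 0.3940 m·K/W
ΣR = 1.065×10^-4 + 0.6763 + 0.3940 = 1.070 m·K/W
Q' = ΔT/ΣR = (572 K − 292.2 K)/1.070 = 261.5 W/m
From the inner boundary to the ceramic fibre blanket/diatomaceous earth interface, ΣR_partial = 0.6764 m·K/W.
T_interface = T_in − Q'·ΣR_partial = 572 K − (261.5)(0.6764) = 395 K

T = 395 K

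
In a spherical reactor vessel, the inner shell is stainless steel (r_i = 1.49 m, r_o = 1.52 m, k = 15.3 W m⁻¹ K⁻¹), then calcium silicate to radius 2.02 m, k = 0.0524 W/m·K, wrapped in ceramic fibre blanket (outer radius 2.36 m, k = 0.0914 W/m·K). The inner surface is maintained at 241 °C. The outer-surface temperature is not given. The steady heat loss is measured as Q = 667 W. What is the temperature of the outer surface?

Sum the resistances:
  R_stainless steel = (1/1.49 − 1/1.52)/(4πk) = 0.01325/(4π·15.3) = 6.890×10^-5 K/W
  R_calcium silicate = (1/1.52 − 1/2.02)/(4πk) = 0.1628/(4π·0.0524) = 0.2473 K/W
  R_ceramic fibre blanket = (1/2.02 − 1/2.36)/(4πk) = 0.07132/(4π·0.0914) = 0.06210 K/W
ΣR = 0.3095 K/W
ΔT = Q·ΣR = 667 × 0.3095 = 206.4 K
Heat flows outward, so T_out = T_in − ΔT = 241 − 206.4 = 34.6 °C

T_out = 34.6 °C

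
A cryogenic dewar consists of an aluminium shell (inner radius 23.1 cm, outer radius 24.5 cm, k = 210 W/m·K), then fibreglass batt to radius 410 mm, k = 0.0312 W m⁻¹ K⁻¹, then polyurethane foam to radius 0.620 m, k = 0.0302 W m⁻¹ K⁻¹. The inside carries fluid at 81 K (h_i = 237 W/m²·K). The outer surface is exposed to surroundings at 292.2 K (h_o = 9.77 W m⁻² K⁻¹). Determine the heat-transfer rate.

Treat each layer as a resistance in series:
  R_conv,in = 1/(4πr²h) = 1/(4π·0.231²·237) = 0.006292 K/W
  R_aluminium = (1/0.231 − 1/0.245)/(4πk) = 0.2474/(4π·210) = 9.374×10^-5 K/W
  R_fibreglass batt = (1/0.245 − 1/0.410)/(4πk) = 1.643/(4π·0.0312) = 4.190 K/W
  R_polyurethane foam = (1/0.410 − 1/0.620)/(4πk) = 0.8261/(4π·0.0302) = 2.177 K/W
  R_conv,out = 1/(4πr²h) = 1/(4π·0.620²·9.77) = 0.02119 K/W
ΣR = 0.006292 + 9.374×10^-5 + 4.190 + 2.177 + 0.02119 = 6.395 K/W
Q = ΔT/ΣR = (81 K − 292.2 K)/6.395 = -33.0 W
(Negative Q ⇒ heat flows inward; heat gain = 33.0 W.)

Q = 33.0 W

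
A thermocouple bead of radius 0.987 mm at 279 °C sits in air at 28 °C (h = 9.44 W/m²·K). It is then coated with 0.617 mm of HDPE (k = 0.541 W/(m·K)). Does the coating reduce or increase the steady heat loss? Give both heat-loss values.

increases: 0.0290 → 0.0753 W

Critical radius for a sphere: r_cr = 2k/h = 0.115 m = 11.5 cm.
Outer radius after coating: r₂ = 9.87×10^-4 + 6.17×10^-4 = 0.001604 m.
Since r₁ < r_cr and r₂ ≤ r_cr, the coating moves toward the maximum at r_cr — heat loss rises.
Bare: R = 1/(4πr₁²h) = 8653 K/W; Q = 251/8653 = 0.0290 W.
Coated: R = R_cond + R_conv = 3334 K/W; Q = 251/3334 = 0.0753 W.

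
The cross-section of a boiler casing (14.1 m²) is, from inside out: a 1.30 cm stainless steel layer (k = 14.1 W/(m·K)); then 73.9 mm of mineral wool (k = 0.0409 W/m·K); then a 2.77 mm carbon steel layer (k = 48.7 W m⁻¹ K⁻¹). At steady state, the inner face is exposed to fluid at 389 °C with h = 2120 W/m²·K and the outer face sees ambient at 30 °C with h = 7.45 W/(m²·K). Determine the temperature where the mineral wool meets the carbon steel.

Resistance network (inner→outer):
  R_conv,in = 1/(hA) = 1/(2120·14.1) = 3.345×10^-5 K/W
  R_stainless steel = L/(kA) = 0.0130/(14.1·14.1) = 6.539×10^-5 K/W
  R_mineral wool = L/(kA) = 0.0739/(0.0409·14.1) = 0.1281 K/W
  R_carbon steel = L/(kA) = 0.00277/(48.7·14.1) = 4.034×10^-6 K/W
  R_conv,out = 1/(hA) = 1/(7.45·14.1) = 0.009520 K/W
ΣR = 3.345×10^-5 + 6.539×10^-5 + 0.1281 + 4.034×10^-6 + 0.009520 = 0.1377 K/W
Q = ΔT/ΣR = (389 °C − 30 °C)/0.1377 = 2607 W
From the inner boundary to the mineral wool/carbon steel interface, ΣR_partial = 0.1282 K/W.
T_interface = T_in − Q·ΣR_partial = 389 °C − (2607)(0.1282) = 54.8 °C

T = 54.8 °C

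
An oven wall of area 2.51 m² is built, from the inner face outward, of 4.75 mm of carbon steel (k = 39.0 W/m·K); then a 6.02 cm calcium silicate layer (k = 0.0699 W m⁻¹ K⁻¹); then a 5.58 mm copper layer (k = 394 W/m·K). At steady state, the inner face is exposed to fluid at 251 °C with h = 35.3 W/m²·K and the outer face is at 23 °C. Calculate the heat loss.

Resistance network (inner→outer):
  R_conv,in = 1/(hA) = 1/(35.3·2.51) = 0.01129 K/W
  R_carbon steel = L/(kA) = 0.00475/(39.0·2.51) = 4.852×10^-5 K/W
  R_calcium silicate = L/(kA) = 0.0602/(0.0699·2.51) = 0.3431 K/W
  R_copper = L/(kA) = 0.00558/(394·2.51) = 5.642×10^-6 K/W
ΣR = 0.01129 + 4.852×10^-5 + 0.3431 + 5.642×10^-6 = 0.3544 K/W
Q = ΔT/ΣR = (251 °C − 23 °C)/0.3544 = 643 W

Q = 643 W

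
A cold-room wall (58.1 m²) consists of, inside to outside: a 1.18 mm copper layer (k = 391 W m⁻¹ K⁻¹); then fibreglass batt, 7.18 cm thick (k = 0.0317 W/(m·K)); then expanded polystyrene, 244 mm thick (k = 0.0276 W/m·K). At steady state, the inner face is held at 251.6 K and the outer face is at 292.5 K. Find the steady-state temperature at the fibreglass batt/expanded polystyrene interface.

Treat each layer as a resistance in series:
  R_copper = L/(kA) = 0.00118/(391·58.1) = 5.194×10^-8 K/W
  R_fibreglass batt = L/(kA) = 0.0718/(0.0317·58.1) = 0.03898 K/W
  R_expanded polystyrene = L/(kA) = 0.244/(0.0276·58.1) = 0.1522 K/W
ΣR = 5.194×10^-8 + 0.03898 + 0.1522 = 0.1912 K/W
Q = ΔT/ΣR = (251.6 K − 292.5 K)/0.1912 = -213.9 W
From the inner boundary to the fibreglass batt/expanded polystyrene interface, ΣR_partial = 0.03898 K/W.
T_interface = T_in − Q·ΣR_partial = 251.6 K − (-213.9)(0.03898) = 259.9 K

T = 259.9 K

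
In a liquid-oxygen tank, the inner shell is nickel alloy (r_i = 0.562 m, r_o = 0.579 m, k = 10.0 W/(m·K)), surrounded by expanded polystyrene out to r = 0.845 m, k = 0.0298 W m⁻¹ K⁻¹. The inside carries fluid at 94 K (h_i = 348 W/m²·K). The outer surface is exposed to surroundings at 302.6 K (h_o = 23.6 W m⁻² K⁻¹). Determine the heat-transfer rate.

Resistance network (inner→outer):
  R_conv,in = 1/(4πr²h) = 1/(4π·0.562²·348) = 7.240×10^-4 K/W
  R_nickel alloy = (1/0.562 − 1/0.579)/(4πk) = 0.05224/(4π·10.0) = 4.157×10^-4 K/W
  R_expanded polystyrene = (1/0.579 − 1/0.845)/(4πk) = 0.5437/(4π·0.0298) = 1.452 K/W
  R_conv,out = 1/(4πr²h) = 1/(4π·0.845²·23.6) = 0.004722 K/W
ΣR = 7.240×10^-4 + 4.157×10^-4 + 1.452 + 0.004722 = 1.458 K/W
Q = ΔT/ΣR = (94 K − 302.6 K)/1.458 = -143 W
(Negative Q ⇒ heat flows inward; heat gain = 143 W.)

Q = 143 W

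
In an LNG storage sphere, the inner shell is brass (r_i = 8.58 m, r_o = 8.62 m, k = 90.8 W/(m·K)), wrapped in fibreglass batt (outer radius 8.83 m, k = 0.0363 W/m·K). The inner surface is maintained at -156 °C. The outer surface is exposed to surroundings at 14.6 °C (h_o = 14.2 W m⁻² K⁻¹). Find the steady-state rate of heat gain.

Q = 27.9 kW

Treat each layer as a resistance in series:
  R_brass = (1/8.58 − 1/8.62)/(4πk) = 5.408×10^-4/(4π·90.8) = 4.740×10^-7 K/W
  R_fibreglass batt = (1/8.62 − 1/8.83)/(4πk) = 0.002759/(4π·0.0363) = 0.006048 K/W
  R_conv,out = 1/(4πr²h) = 1/(4π·8.83²·14.2) = 7.188×10^-5 K/W
ΣR = 4.740×10^-7 + 0.006048 + 7.188×10^-5 = 0.006120 K/W
Q = ΔT/ΣR = (-156 °C − 14.6 °C)/0.006120 = -27900 W
(Negative Q ⇒ heat flows inward; heat gain = 27900 W.)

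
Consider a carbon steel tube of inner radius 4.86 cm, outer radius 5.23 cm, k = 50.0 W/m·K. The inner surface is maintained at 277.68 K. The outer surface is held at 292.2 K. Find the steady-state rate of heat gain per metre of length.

Q' = 2πk·ΔT/ln(r₂/r₁) = 2π × 50.0 × 14.52 / ln(0.0523/0.0486) = 62200 W/m

Q' = 62200 W/m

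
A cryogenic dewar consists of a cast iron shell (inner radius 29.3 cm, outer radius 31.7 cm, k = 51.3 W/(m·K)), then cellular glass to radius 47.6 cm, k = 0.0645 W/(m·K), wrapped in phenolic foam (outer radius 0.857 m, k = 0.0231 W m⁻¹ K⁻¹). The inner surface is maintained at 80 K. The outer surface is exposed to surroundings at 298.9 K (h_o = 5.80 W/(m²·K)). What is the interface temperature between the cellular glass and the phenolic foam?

Series thermal resistances, inner to outer:
  R_cast iron = (1/0.293 − 1/0.317)/(4πk) = 0.2584/(4π·51.3) = 4.008×10^-4 K/W
  R_cellular glass = (1/0.317 − 1/0.476)/(4πk) = 1.054/(4π·0.0645) = 1.300 K/W
  R_phenolic foam = (1/0.476 − 1/0.857)/(4πk) = 0.9340/(4π·0.0231) = 3.217 K/W
  R_conv,out = 1/(4πr²h) = 1/(4π·0.857²·5.80) = 0.01868 K/W
ΣR = 4.008×10^-4 + 1.300 + 3.217 + 0.01868 = 4.536 K/W
Q = ΔT/ΣR = (80 K − 298.9 K)/4.536 = -48.26 W
From the inner boundary to the cellular glass/phenolic foam interface, ΣR_partial = 1.300 K/W.
T_interface = T_in − Q·ΣR_partial = 80 K − (-48.26)(1.300) = 143 K

T = 143 K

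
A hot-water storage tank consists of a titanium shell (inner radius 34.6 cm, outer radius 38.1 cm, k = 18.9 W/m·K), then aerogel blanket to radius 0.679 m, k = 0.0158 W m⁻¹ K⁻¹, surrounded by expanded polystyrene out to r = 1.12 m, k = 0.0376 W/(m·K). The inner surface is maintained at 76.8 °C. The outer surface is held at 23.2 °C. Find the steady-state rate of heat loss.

Q = 7.62 W

Series thermal resistances, inner to outer:
  R_titanium = (1/0.346 − 1/0.381)/(4πk) = 0.2655/(4π·18.9) = 0.001118 K/W
  R_aerogel blanket = (1/0.381 − 1/0.679)/(4πk) = 1.152/(4π·0.0158) = 5.802 K/W
  R_expanded polystyrene = (1/0.679 − 1/1.12)/(4πk) = 0.5799/(4π·0.0376) = 1.227 K/W
ΣR = 0.001118 + 5.802 + 1.227 = 7.030 K/W
Q = ΔT/ΣR = (76.8 °C − 23.2 °C)/7.030 = 7.62 W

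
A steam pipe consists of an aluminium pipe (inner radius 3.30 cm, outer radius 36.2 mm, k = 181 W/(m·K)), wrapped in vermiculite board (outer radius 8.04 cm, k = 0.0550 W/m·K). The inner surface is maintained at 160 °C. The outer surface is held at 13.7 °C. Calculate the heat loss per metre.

Resistance network (inner→outer):
  R'_aluminium = ln(0.0362/0.0330)/(2πk) = 0.09255/(2π·181) = 8.138×10^-5 m·K/W
  R'_vermiculite board = ln(0.0804/0.0362)/(2πk) = 0.7980/(2π·0.0550) = 2.309 m·K/W
ΣR = 8.138×10^-5 + 2.309 = 2.309 m·K/W
Q' = ΔT/ΣR = (160 °C − 13.7 °C)/2.309 = 63.4 W/m

Q' = 63.4 W/m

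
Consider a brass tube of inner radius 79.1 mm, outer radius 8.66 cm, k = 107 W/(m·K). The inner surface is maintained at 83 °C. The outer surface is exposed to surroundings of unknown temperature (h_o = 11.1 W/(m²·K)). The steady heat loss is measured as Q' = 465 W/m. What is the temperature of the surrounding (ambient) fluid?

Series resistances:
  R'_brass = ln(0.0866/0.0791)/(2πk) = 0.09059/(2π·107) = 1.347×10^-4 m·K/W
  R'_conv,out = 1/(2πr h) = 1/(2π·0.0866·11.1) = 0.1656 m·K/W
ΣR = 0.1657 m·K/W
ΔT = Q'·ΣR = 465 × 0.1657 = 77.05 K
Heat flows outward, so T_out = T_in − ΔT = 83 − 77.05 = 5.95 °C

T_out = 5.95 °C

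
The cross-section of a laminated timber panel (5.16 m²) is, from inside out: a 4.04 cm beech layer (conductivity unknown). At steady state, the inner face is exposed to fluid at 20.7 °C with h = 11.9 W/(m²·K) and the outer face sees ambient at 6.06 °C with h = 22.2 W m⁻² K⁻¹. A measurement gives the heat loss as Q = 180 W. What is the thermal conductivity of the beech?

k = 0.139 W/m·K

ΣR = ΔT/Q = |20.7 − 6.06|/180 = 0.08133 K/W
Known resistances:
  R_conv,in = 1/(hA) = 1/(11.9·5.16) = 0.01629 K/W
  R_conv,out = 1/(hA) = 1/(22.2·5.16) = 0.008730 K/W
R_beech = ΣR − ΣR_known = 0.08133 − 0.02502 = 0.05631 K/W
L/(kA) = 0.05631 ⇒ k = 0.0404/(0.05631·5.16) = 0.139 W/m·K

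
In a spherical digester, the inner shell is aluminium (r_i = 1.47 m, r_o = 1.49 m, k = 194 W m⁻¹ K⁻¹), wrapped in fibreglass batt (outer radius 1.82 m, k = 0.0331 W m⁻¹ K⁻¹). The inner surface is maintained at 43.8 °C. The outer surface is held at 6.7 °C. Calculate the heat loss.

Series thermal resistances, inner to outer:
  R_aluminium = (1/1.47 − 1/1.49)/(4πk) = 0.009131/(4π·194) = 3.746×10^-6 K/W
  R_fibreglass batt = (1/1.49 − 1/1.82)/(4πk) = 0.1217/(4π·0.0331) = 0.2926 K/W
ΣR = 3.746×10^-6 + 0.2926 = 0.2926 K/W
Q = ΔT/ΣR = (43.8 °C − 6.7 °C)/0.2926 = 127 W

Q = 127 W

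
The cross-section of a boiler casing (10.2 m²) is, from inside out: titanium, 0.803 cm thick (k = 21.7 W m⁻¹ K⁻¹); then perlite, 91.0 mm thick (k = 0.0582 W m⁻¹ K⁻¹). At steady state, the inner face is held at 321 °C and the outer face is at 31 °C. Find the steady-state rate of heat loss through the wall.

Resistance network (inner→outer):
  R_titanium = L/(kA) = 0.00803/(21.7·10.2) = 3.628×10^-5 K/W
  R_perlite = L/(kA) = 0.0910/(0.0582·10.2) = 0.1533 K/W
ΣR = 3.628×10^-5 + 0.1533 = 0.1533 K/W
Q = ΔT/ΣR = (321 °C − 31 °C)/0.1533 = 1890 W

Q = 1890 W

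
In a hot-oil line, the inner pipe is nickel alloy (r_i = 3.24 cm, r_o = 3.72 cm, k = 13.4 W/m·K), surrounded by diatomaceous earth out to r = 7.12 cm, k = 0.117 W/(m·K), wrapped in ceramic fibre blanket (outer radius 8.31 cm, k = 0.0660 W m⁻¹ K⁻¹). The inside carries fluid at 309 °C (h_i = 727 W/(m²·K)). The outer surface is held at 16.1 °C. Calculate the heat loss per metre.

Treat each layer as a resistance in series:
  R'_conv,in = 1/(2πr h) = 1/(2π·0.0324·727) = 0.006757 m·K/W
  R'_nickel alloy = ln(0.0372/0.0324)/(2πk) = 0.1382/(2π·13.4) = 0.001641 m·K/W
  R'_diatomaceous earth = ln(0.0712/0.0372)/(2πk) = 0.6492/(2π·0.117) = 0.8831 m·K/W
  R'_ceramic fibre blanket = ln(0.0831/0.0712)/(2πk) = 0.1546/(2π·0.0660) = 0.3727 m·K/W
ΣR = 0.006757 + 0.001641 + 0.8831 + 0.3727 = 1.264 m·K/W
Q' = ΔT/ΣR = (309 °C − 16.1 °C)/1.264 = 232 W/m

Q' = 232 W/m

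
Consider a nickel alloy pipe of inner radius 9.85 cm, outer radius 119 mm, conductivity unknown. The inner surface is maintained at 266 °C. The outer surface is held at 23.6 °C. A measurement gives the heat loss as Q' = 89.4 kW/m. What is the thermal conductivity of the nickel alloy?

k = 11.1 W/m·K

ΣR = ΔT/Q' = |266 − 23.6|/89400 = 0.002711 m·K/W
ln(r₂/r₁)/(2πk) = 0.002711 ⇒ k = 0.1891/(2π·0.002711) = 11.1 W/m·K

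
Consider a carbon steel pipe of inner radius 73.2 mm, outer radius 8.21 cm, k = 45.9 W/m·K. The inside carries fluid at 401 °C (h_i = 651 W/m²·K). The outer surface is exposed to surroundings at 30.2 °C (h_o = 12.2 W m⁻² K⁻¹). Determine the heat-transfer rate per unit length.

Q' = 2.28 kW/m

Treat each layer as a resistance in series:
  R'_conv,in = 1/(2πr h) = 1/(2π·0.0732·651) = 0.003340 m·K/W
  R'_carbon steel = ln(0.0821/0.0732)/(2πk) = 0.1147/(2π·45.9) = 3.979×10^-4 m·K/W
  R'_conv,out = 1/(2πr h) = 1/(2π·0.0821·12.2) = 0.1589 m·K/W
ΣR = 0.003340 + 3.979×10^-4 + 0.1589 = 0.1626 m·K/W
Q' = ΔT/ΣR = (401 °C − 30.2 °C)/0.1626 = 2280 W/m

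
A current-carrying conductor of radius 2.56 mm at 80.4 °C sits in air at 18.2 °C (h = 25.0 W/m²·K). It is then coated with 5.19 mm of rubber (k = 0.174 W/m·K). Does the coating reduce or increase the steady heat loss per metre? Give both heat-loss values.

increases: 25.0 → 33.9 W/m

Critical radius for a cylinder: r_cr = k/h = 0.00696 m = 0.696 cm.
Outer radius after coating: r₂ = 0.00256 + 0.00519 = 0.00775 m.
r₁ < r_cr < r₂: heat loss rises to a maximum at r_cr then falls. Whether the coating helps depends on whether Q(r₂) has dropped back below Q(r₁).
Bare: R = 1/(2πr₁h) = 2.487 m·K/W; Q = 62.2/2.487 = 25.0 W/m.
Coated: R = R_cond + R_conv = 1.835 m·K/W; Q = 62.2/1.835 = 33.9 W/m.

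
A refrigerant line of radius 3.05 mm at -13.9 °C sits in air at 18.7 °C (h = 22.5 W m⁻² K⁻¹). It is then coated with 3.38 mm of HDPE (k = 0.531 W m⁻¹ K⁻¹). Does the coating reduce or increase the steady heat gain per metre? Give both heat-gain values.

increases: 14.1 → 24.6 W/m

Critical radius for a cylinder: r_cr = k/h = 0.0236 m = 2.36 cm.
Outer radius after coating: r₂ = 0.00305 + 0.00338 = 0.00643 m.
Since r₁ < r_cr and r₂ ≤ r_cr, the coating moves toward the maximum at r_cr — heat gain rises.
Bare: R = 1/(2πr₁h) = 2.319 m·K/W; Q = 32.6/2.319 = 14.1 W/m.
Coated: R = R_cond + R_conv = 1.324 m·K/W; Q = 32.6/1.324 = 24.6 W/m.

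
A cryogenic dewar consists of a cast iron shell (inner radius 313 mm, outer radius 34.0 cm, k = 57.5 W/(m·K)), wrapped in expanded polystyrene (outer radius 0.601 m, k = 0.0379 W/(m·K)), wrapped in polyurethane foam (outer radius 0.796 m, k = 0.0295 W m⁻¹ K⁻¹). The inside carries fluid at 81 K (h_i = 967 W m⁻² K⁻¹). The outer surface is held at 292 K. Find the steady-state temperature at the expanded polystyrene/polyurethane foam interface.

Treat each layer as a resistance in series:
  R_conv,in = 1/(4πr²h) = 1/(4π·0.313²·967) = 8.400×10^-4 K/W
  R_cast iron = (1/0.313 − 1/0.340)/(4πk) = 0.2537/(4π·57.5) = 3.511×10^-4 K/W
  R_expanded polystyrene = (1/0.340 − 1/0.601)/(4πk) = 1.277/(4π·0.0379) = 2.682 K/W
  R_polyurethane foam = (1/0.601 − 1/0.796)/(4πk) = 0.4076/(4π·0.0295) = 1.100 K/W
ΣR = 8.400×10^-4 + 3.511×10^-4 + 2.682 + 1.100 = 3.783 K/W
Q = ΔT/ΣR = (81 K − 292 K)/3.783 = -55.78 W
From the inner boundary to the expanded polystyrene/polyurethane foam interface, ΣR_partial = 2.683 K/W.
T_interface = T_in − Q·ΣR_partial = 81 K − (-55.78)(2.683) = 230.7 K

T = 230.7 K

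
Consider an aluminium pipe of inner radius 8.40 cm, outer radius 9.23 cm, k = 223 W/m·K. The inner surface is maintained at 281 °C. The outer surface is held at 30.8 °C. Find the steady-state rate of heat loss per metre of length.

Q' = 2πk·ΔT/ln(r₂/r₁) = 2π × 223 × 250.2 / ln(0.0923/0.0840) = 3.72×10^6 W/m

Q' = 3.72×10^6 W/m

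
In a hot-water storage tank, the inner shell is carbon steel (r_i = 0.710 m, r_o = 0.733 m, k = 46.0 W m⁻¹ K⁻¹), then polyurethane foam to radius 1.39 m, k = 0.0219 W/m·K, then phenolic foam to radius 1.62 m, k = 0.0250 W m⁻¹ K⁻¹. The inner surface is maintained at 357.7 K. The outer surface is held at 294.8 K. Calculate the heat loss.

Q = 23.6 W

Series thermal resistances, inner to outer:
  R_carbon steel = (1/0.710 − 1/0.733)/(4πk) = 0.04419/(4π·46.0) = 7.645×10^-5 K/W
  R_polyurethane foam = (1/0.733 − 1/1.39)/(4πk) = 0.6448/(4π·0.0219) = 2.343 K/W
  R_phenolic foam = (1/1.39 − 1/1.62)/(4πk) = 0.1021/(4π·0.0250) = 0.3251 K/W
ΣR = 7.645×10^-5 + 2.343 + 0.3251 = 2.668 K/W
Q = ΔT/ΣR = (357.7 K − 294.8 K)/2.668 = 23.6 W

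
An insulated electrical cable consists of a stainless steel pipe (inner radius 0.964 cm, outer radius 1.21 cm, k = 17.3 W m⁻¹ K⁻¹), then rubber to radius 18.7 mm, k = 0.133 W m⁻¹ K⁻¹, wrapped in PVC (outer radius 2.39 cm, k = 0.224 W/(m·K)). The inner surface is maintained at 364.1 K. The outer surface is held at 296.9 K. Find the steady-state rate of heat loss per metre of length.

Q' = 96.4 W/m

Series thermal resistances, inner to outer:
  R'_stainless steel = ln(0.0121/0.00964)/(2πk) = 0.2273/(2π·17.3) = 0.002091 m·K/W
  R'_rubber = ln(0.0187/0.0121)/(2πk) = 0.4353/(2π·0.133) = 0.5209 m·K/W
  R'_PVC = ln(0.0239/0.0187)/(2πk) = 0.2454/(2π·0.224) = 0.1743 m·K/W
ΣR = 0.002091 + 0.5209 + 0.1743 = 0.6973 m·K/W
Q' = ΔT/ΣR = (364.1 K − 296.9 K)/0.6973 = 96.4 W/m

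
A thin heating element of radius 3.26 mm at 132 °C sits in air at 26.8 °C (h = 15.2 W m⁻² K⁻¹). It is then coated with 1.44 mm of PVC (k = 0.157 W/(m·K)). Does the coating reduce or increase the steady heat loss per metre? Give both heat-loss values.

increases: 32.8 → 40.5 W/m

Critical radius for a cylinder: r_cr = k/h = 0.0103 m = 1.03 cm.
Outer radius after coating: r₂ = 0.00326 + 0.00144 = 0.00470 m.
Since r₁ < r_cr and r₂ ≤ r_cr, the coating moves toward the maximum at r_cr — heat loss rises.
Bare: R = 1/(2πr₁h) = 3.212 m·K/W; Q = 105.2/3.212 = 32.8 W/m.
Coated: R = R_cond + R_conv = 2.599 m·K/W; Q = 105.2/2.599 = 40.5 W/m.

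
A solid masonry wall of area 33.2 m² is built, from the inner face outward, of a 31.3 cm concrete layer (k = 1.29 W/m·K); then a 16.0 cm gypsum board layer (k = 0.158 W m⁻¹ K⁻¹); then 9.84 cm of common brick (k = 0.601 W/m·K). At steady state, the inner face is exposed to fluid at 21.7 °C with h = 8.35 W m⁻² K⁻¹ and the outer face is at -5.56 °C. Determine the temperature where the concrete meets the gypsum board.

Treat each layer as a resistance in series:
  R_conv,in = 1/(hA) = 1/(8.35·33.2) = 0.003607 K/W
  R_concrete = L/(kA) = 0.313/(1.29·33.2) = 0.007308 K/W
  R_gypsum board = L/(kA) = 0.160/(0.158·33.2) = 0.03050 K/W
  R_common brick = L/(kA) = 0.0984/(0.601·33.2) = 0.004932 K/W
ΣR = 0.003607 + 0.007308 + 0.03050 + 0.004932 = 0.04635 K/W
Q = ΔT/ΣR = (21.7 °C − -5.56 °C)/0.04635 = 588.1 W
From the inner boundary to the concrete/gypsum board interface, ΣR_partial = 0.01092 K/W.
T_interface = T_in − Q·ΣR_partial = 21.7 °C − (588.1)(0.01092) = 15.3 °C

T = 15.3 °C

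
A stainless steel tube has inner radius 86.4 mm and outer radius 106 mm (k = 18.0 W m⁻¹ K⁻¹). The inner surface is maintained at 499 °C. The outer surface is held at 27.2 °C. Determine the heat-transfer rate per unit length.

Q' = 2πk·ΔT/ln(r₂/r₁) = 2π × 18.0 × 471.8 / ln(0.106/0.0864) = 2.61×10^5 W/m

Q' = 261 kW/m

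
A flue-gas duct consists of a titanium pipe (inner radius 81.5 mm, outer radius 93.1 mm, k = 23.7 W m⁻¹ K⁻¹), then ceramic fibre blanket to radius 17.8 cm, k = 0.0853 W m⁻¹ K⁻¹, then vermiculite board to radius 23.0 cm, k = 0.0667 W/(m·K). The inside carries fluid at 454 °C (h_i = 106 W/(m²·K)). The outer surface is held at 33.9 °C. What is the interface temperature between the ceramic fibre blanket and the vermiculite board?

Series thermal resistances, inner to outer:
  R'_conv,in = 1/(2πr h) = 1/(2π·0.0815·106) = 0.01842 m·K/W
  R'_titanium = ln(0.0931/0.0815)/(2πk) = 0.1331/(2π·23.7) = 8.936×10^-4 m·K/W
  R'_ceramic fibre blanket = ln(0.178/0.0931)/(2πk) = 0.6481/(2π·0.0853) = 1.209 m·K/W
  R'_vermiculite board = ln(0.230/0.178)/(2πk) = 0.2563/(2π·0.0667) = 0.6116 m·K/W
ΣR = 0.01842 + 8.936×10^-4 + 1.209 + 0.6116 = 1.840 m·K/W
Q' = ΔT/ΣR = (454 °C − 33.9 °C)/1.840 = 228.3 W/m
From the inner boundary to the ceramic fibre blanket/vermiculite board interface, ΣR_partial = 1.228 m·K/W.
T_interface = T_in − Q'·ΣR_partial = 454 °C − (228.3)(1.228) = 174 °C

T = 174 °C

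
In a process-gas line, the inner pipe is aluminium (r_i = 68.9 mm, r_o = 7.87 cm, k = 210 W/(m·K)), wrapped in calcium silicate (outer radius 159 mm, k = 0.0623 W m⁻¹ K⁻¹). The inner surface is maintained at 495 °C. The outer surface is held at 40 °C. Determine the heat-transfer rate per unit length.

Q' = 253 W/m

Treat each layer as a resistance in series:
  R'_aluminium = ln(0.0787/0.0689)/(2πk) = 0.1330/(2π·210) = 1.008×10^-4 m·K/W
  R'_calcium silicate = ln(0.159/0.0787)/(2πk) = 0.7033/(2π·0.0623) = 1.797 m·K/W
ΣR = 1.008×10^-4 + 1.797 = 1.797 m·K/W
Q' = ΔT/ΣR = (495 °C − 40 °C)/1.797 = 253 W/m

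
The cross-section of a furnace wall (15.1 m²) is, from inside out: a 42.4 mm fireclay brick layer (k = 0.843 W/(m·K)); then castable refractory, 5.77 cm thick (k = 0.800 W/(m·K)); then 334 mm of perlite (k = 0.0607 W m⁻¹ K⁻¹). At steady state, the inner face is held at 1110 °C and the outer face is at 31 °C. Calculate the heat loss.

Resistance network (inner→outer):
  R_fireclay brick = L/(kA) = 0.0424/(0.843·15.1) = 0.003331 K/W
  R_castable refractory = L/(kA) = 0.0577/(0.800·15.1) = 0.004776 K/W
  R_perlite = L/(kA) = 0.334/(0.0607·15.1) = 0.3644 K/W
ΣR = 0.003331 + 0.004776 + 0.3644 = 0.3725 K/W
Q = ΔT/ΣR = (1110 °C − 31 °C)/0.3725 = 2900 W

Q = 2.90 kW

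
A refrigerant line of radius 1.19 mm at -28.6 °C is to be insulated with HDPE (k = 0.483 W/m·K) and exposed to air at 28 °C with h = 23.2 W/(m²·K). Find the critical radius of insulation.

r_cr = 2.08 cm

For a cylinder, r_cr = k_ins/h = 0.483/23.2 = 0.0208 m = 2.08 cm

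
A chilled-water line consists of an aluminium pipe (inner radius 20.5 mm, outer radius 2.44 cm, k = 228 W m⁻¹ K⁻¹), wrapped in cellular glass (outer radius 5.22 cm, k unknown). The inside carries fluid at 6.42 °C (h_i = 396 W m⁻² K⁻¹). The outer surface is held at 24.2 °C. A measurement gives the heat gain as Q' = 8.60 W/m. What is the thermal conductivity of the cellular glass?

ΣR = ΔT/Q' = |6.42 − 24.2|/8.60 = 2.067 m·K/W
Known resistances:
  R'_conv,in = 1/(2πr h) = 1/(2π·0.0205·396) = 0.01961 m·K/W
  R'_aluminium = ln(0.0244/0.0205)/(2πk) = 0.1742/(2π·228) = 1.216×10^-4 m·K/W
R_cellular glass = ΣR − ΣR_known = 2.067 − 0.01973 = 2.047 m·K/W
ln(r₂/r₁)/(2πk) = 2.047 ⇒ k = 0.7605/(2π·2.047) = 0.0591 W/m·K

k = 0.0591 W/m·K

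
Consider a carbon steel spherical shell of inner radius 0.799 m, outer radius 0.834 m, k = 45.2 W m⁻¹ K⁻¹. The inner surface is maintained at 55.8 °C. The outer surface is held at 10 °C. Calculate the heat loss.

Q = 4πk·ΔT/(1/r₁ − 1/r₂) = 4π × 45.2 × 45.8 / (1/0.799 − 1/0.834) = 4.95×10^5 W

Q = 4.95×10^5 W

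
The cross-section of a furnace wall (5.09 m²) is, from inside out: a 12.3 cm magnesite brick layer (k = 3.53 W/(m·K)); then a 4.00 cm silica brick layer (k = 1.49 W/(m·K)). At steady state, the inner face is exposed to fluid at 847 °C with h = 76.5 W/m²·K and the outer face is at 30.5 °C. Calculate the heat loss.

Q = 55600 W

Series thermal resistances, inner to outer:
  R_conv,in = 1/(hA) = 1/(76.5·5.09) = 0.002568 K/W
  R_magnesite brick = L/(kA) = 0.123/(3.53·5.09) = 0.006846 K/W
  R_silica brick = L/(kA) = 0.0400/(1.49·5.09) = 0.005274 K/W
ΣR = 0.002568 + 0.006846 + 0.005274 = 0.01469 K/W
Q = ΔT/ΣR = (847 °C − 30.5 °C)/0.01469 = 55600 W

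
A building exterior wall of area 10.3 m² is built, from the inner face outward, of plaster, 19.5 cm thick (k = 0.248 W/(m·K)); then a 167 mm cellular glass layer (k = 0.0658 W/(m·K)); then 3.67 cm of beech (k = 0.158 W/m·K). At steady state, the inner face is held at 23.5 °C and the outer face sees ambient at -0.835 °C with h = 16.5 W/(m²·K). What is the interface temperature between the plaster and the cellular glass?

Series thermal resistances, inner to outer:
  R_plaster = L/(kA) = 0.195/(0.248·10.3) = 0.07634 K/W
  R_cellular glass = L/(kA) = 0.167/(0.0658·10.3) = 0.2464 K/W
  R_beech = L/(kA) = 0.0367/(0.158·10.3) = 0.02255 K/W
  R_conv,out = 1/(hA) = 1/(16.5·10.3) = 0.005884 K/W
ΣR = 0.07634 + 0.2464 + 0.02255 + 0.005884 = 0.3512 K/W
Q = ΔT/ΣR = (23.5 °C − -0.835 °C)/0.3512 = 69.29 W
From the inner boundary to the plaster/cellular glass interface, ΣR_partial = 0.07634 K/W.
T_interface = T_in − Q·ΣR_partial = 23.5 °C − (69.29)(0.07634) = 18.2 °C

T = 18.2 °C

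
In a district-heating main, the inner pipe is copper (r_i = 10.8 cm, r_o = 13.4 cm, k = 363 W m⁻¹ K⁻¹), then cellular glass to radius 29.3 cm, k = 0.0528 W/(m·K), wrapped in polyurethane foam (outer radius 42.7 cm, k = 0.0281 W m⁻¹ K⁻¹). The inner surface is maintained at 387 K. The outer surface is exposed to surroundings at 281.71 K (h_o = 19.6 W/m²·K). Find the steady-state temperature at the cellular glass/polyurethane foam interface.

T = 331.9 K

Treat each layer as a resistance in series:
  R'_copper = ln(0.134/0.108)/(2πk) = 0.2157/(2π·363) = 9.458×10^-5 m·K/W
  R'_cellular glass = ln(0.293/0.134)/(2πk) = 0.7823/(2π·0.0528) = 2.358 m·K/W
  R'_polyurethane foam = ln(0.427/0.293)/(2πk) = 0.3766/(2π·0.0281) = 2.133 m·K/W
  R'_conv,out = 1/(2πr h) = 1/(2π·0.427·19.6) = 0.01902 m·K/W
ΣR = 9.458×10^-5 + 2.358 + 2.133 + 0.01902 = 4.510 m·K/W
Q' = ΔT/ΣR = (387 K − 281.71 K)/4.510 = 23.35 W/m
From the inner boundary to the cellular glass/polyurethane foam interface, ΣR_partial = 2.358 m·K/W.
T_interface = T_in − Q'·ΣR_partial = 387 K − (23.35)(2.358) = 331.9 K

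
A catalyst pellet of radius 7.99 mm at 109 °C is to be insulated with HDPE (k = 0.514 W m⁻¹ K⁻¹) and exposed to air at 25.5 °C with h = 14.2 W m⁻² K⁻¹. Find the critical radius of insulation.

For a sphere, r_cr = 2k_ins/h = 2·0.514/14.2 = 0.0724 m = 7.24 cm

r_cr = 7.24 cm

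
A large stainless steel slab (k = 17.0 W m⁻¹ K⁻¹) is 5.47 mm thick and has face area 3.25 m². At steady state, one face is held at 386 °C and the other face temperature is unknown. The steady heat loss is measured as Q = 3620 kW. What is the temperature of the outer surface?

Series resistances:
  R_stainless steel = L/(kA) = 0.00547/(17.0·3.25) = 9.900×10^-5 K/W
ΣR = 9.900×10^-5 K/W
ΔT = Q·ΣR = 3.62×10^6 × 9.900×10^-5 = 358.4 K
Heat flows outward, so T_out = T_in − ΔT = 386 − 358.4 = 27.6 °C

T_out = 27.6 °C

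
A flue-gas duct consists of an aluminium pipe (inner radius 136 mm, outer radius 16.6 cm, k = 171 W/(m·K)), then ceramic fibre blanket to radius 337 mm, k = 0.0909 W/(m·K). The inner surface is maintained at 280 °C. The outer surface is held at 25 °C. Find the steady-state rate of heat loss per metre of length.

Resistance network (inner→outer):
  R'_aluminium = ln(0.166/0.136)/(2πk) = 0.1993/(2π·171) = 1.855×10^-4 m·K/W
  R'_ceramic fibre blanket = ln(0.337/0.166)/(2πk) = 0.7081/(2π·0.0909) = 1.240 m·K/W
ΣR = 1.855×10^-4 + 1.240 = 1.240 m·K/W
Q' = ΔT/ΣR = (280 °C − 25 °C)/1.240 = 206 W/m

Q' = 206 W/m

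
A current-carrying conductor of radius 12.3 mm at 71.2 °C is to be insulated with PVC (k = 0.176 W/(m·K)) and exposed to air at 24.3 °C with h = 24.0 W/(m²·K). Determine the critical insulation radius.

For a cylinder, r_cr = k_ins/h = 0.176/24.0 = 0.00733 m = 0.733 cm

r_cr = 0.733 cm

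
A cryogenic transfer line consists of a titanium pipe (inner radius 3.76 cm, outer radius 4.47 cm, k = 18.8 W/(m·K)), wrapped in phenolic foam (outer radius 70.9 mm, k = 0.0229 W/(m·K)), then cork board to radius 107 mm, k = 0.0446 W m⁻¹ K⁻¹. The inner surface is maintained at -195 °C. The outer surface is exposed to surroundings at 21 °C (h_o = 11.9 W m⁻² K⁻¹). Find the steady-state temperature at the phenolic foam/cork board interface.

Resistance network (inner→outer):
  R'_titanium = ln(0.0447/0.0376)/(2πk) = 0.1730/(2π·18.8) = 0.001464 m·K/W
  R'_phenolic foam = ln(0.0709/0.0447)/(2πk) = 0.4613/(2π·0.0229) = 3.206 m·K/W
  R'_cork board = ln(0.107/0.0709)/(2πk) = 0.4116/(2π·0.0446) = 1.469 m·K/W
  R'_conv,out = 1/(2πr h) = 1/(2π·0.107·11.9) = 0.1250 m·K/W
ΣR = 0.001464 + 3.206 + 1.469 + 0.1250 = 4.801 m·K/W
Q' = ΔT/ΣR = (-195 °C − 21 °C)/4.801 = -44.99 W/m
From the inner boundary to the phenolic foam/cork board interface, ΣR_partial = 3.207 m·K/W.
T_interface = T_in − Q'·ΣR_partial = -195 °C − (-44.99)(3.207) = -50.7 °C

T = -50.7 °C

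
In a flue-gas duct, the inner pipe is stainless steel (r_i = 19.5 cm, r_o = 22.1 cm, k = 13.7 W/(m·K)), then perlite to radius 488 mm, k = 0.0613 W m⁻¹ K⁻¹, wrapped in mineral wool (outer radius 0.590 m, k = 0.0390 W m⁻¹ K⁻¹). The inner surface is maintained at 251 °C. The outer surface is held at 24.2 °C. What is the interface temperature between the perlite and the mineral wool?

T = 86.2 °C

Treat each layer as a resistance in series:
  R'_stainless steel = ln(0.221/0.195)/(2πk) = 0.1252/(2π·13.7) = 0.001454 m·K/W
  R'_perlite = ln(0.488/0.221)/(2πk) = 0.7922/(2π·0.0613) = 2.057 m·K/W
  R'_mineral wool = ln(0.590/0.488)/(2πk) = 0.1898/(2π·0.0390) = 0.7746 m·K/W
ΣR = 0.001454 + 2.057 + 0.7746 = 2.833 m·K/W
Q' = ΔT/ΣR = (251 °C − 24.2 °C)/2.833 = 80.06 W/m
From the inner boundary to the perlite/mineral wool interface, ΣR_partial = 2.058 m·K/W.
T_interface = T_in − Q'·ΣR_partial = 251 °C − (80.06)(2.058) = 86.2 °C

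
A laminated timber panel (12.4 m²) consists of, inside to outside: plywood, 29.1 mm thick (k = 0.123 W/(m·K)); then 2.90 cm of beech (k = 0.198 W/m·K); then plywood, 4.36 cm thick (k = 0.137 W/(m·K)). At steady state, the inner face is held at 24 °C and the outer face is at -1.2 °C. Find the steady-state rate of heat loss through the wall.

Treat each layer as a resistance in series:
  R_plywood = L/(kA) = 0.0291/(0.123·12.4) = 0.01908 K/W
  R_beech = L/(kA) = 0.0290/(0.198·12.4) = 0.01181 K/W
  R_plywood = L/(kA) = 0.0436/(0.137·12.4) = 0.02567 K/W
ΣR = 0.01908 + 0.01181 + 0.02567 = 0.05656 K/W
Q = ΔT/ΣR = (24 °C − -1.2 °C)/0.05656 = 446 W

Q = 446 W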